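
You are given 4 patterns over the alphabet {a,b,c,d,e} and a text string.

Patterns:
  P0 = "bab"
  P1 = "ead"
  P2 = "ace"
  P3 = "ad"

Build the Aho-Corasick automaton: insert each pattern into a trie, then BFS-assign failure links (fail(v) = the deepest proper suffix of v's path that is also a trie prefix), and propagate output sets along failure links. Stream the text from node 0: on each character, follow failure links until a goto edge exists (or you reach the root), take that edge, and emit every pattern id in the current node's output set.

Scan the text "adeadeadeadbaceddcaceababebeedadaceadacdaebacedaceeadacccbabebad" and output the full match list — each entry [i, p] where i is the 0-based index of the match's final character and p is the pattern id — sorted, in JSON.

Build:
Trie (insert patterns):
  n0 'ε': a→7 b→1 e→4
  n1 'b': a→2
  n2 'ba': b→3
  n3 'bab': ·  ←P0
  n4 'e': a→5
  n5 'ea': d→6
  n6 'ead': ·  ←P1
  n7 'a': c→8 d→10
  n8 'ac': e→9
  n9 'ace': ·  ←P2
  n10 'ad': ·  ←P3

Failure links (BFS by depth):
  fail(1) 'b': from fail(0)=0 chase 'b': 0 ⇒ 0;  out=∅∪out(0)=∅
  fail(4) 'e': from fail(0)=0 chase 'e': 0 ⇒ 0;  out=∅∪out(0)=∅
  fail(7) 'a': from fail(0)=0 chase 'a': 0 ⇒ 0;  out=∅∪out(0)=∅
  fail(2) 'ba': from fail(1)=0 chase 'a': 0 ⇒ 7;  out=∅∪out(7)=∅
  fail(5) 'ea': from fail(4)=0 chase 'a': 0 ⇒ 7;  out=∅∪out(7)=∅
  fail(8) 'ac': from fail(7)=0 chase 'c': 0 ⇒ 0;  out=∅∪out(0)=∅
  fail(10) 'ad': from fail(7)=0 chase 'd': 0 ⇒ 0;  out={3}∪out(0)={3}
  fail(3) 'bab': from fail(2)=7 chase 'b': 7→0 ⇒ 1;  out={0}∪out(1)={0}
  fail(6) 'ead': from fail(5)=7 chase 'd': 7 ⇒ 10;  out={1}∪out(10)={1,3}
  fail(9) 'ace': from fail(8)=0 chase 'e': 0 ⇒ 4;  out={2}∪out(4)={2}

Run:
[0] read 'a'  n0⇒n7
[1] read 'd'  n7⇒n10  → match P3@[0:1]
[2] read 'e'  n10⇒n4 (fail-walked)
[3] read 'a'  n4⇒n5
[4] read 'd'  n5⇒n6  → match P1@[2:4],P3@[3:4]
[5] read 'e'  n6⇒n4 (fail-walked)
[6] read 'a'  n4⇒n5
[7] read 'd'  n5⇒n6  → match P1@[5:7],P3@[6:7]
[8] read 'e'  n6⇒n4 (fail-walked)
[9] read 'a'  n4⇒n5
[10] read 'd'  n5⇒n6  → match P1@[8:10],P3@[9:10]
[11] read 'b'  n6⇒n1 (fail-walked)
[12] read 'a'  n1⇒n2
[13] read 'c'  n2⇒n8 (fail-walked)
[14] read 'e'  n8⇒n9  → match P2@[12:14]
[15] read 'd'  n9⇒n0 (fail-walked)
[16] read 'd'  n0⇒n0
[17] read 'c'  n0⇒n0
[18] read 'a'  n0⇒n7
[19] read 'c'  n7⇒n8
[20] read 'e'  n8⇒n9  → match P2@[18:20]
[21] read 'a'  n9⇒n5 (fail-walked)
[22] read 'b'  n5⇒n1 (fail-walked)
[23] read 'a'  n1⇒n2
[24] read 'b'  n2⇒n3  → match P0@[22:24]
[25] read 'e'  n3⇒n4 (fail-walked)
[26] read 'b'  n4⇒n1 (fail-walked)
[27] read 'e'  n1⇒n4 (fail-walked)
[28] read 'e'  n4⇒n4 (fail-walked)
[29] read 'd'  n4⇒n0 (fail-walked)
[30] read 'a'  n0⇒n7
[31] read 'd'  n7⇒n10  → match P3@[30:31]
[32] read 'a'  n10⇒n7 (fail-walked)
[33] read 'c'  n7⇒n8
[34] read 'e'  n8⇒n9  → match P2@[32:34]
[35] read 'a'  n9⇒n5 (fail-walked)
[36] read 'd'  n5⇒n6  → match P1@[34:36],P3@[35:36]
[37] read 'a'  n6⇒n7 (fail-walked)
[38] read 'c'  n7⇒n8
[39] read 'd'  n8⇒n0 (fail-walked)
[40] read 'a'  n0⇒n7
[41] read 'e'  n7⇒n4 (fail-walked)
[42] read 'b'  n4⇒n1 (fail-walked)
[43] read 'a'  n1⇒n2
[44] read 'c'  n2⇒n8 (fail-walked)
[45] read 'e'  n8⇒n9  → match P2@[43:45]
[46] read 'd'  n9⇒n0 (fail-walked)
[47] read 'a'  n0⇒n7
[48] read 'c'  n7⇒n8
[49] read 'e'  n8⇒n9  → match P2@[47:49]
[50] read 'e'  n9⇒n4 (fail-walked)
[51] read 'a'  n4⇒n5
[52] read 'd'  n5⇒n6  → match P1@[50:52],P3@[51:52]
[53] read 'a'  n6⇒n7 (fail-walked)
[54] read 'c'  n7⇒n8
[55] read 'c'  n8⇒n0 (fail-walked)
[56] read 'c'  n0⇒n0
[57] read 'b'  n0⇒n1
[58] read 'a'  n1⇒n2
[59] read 'b'  n2⇒n3  → match P0@[57:59]
[60] read 'e'  n3⇒n4 (fail-walked)
[61] read 'b'  n4⇒n1 (fail-walked)
[62] read 'a'  n1⇒n2
[63] read 'd'  n2⇒n10 (fail-walked)  → match P3@[62:63]

Matches: [[1,3],[4,1],[4,3],[7,1],[7,3],[10,1],[10,3],[14,2],[20,2],[24,0],[31,3],[34,2],[36,1],[36,3],[45,2],[49,2],[52,1],[52,3],[59,0],[63,3]]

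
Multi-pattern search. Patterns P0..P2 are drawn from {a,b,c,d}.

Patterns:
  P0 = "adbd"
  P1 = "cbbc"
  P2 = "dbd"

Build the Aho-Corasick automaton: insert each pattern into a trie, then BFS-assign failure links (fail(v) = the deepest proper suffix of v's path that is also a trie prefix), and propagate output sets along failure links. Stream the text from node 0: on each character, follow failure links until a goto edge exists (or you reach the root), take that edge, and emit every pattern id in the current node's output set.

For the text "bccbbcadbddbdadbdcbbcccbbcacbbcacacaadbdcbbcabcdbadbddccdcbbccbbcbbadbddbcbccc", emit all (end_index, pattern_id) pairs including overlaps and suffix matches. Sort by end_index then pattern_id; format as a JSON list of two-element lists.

Construct AC machine:
Trie nodes:
  0='ε' goto a→1 c→5 d→9
  1='a' goto d→2
  2='ad' goto b→3
  3='adb' goto d→4
  4='adbd' goto ·  [P0 ends]
  5='c' goto b→6
  6='cb' goto b→7
  7='cbb' goto c→8
  8='cbbc' goto ·  [P1 ends]
  9='d' goto b→10
  10='db' goto d→11
  11='dbd' goto ·  [P2 ends]

Failure links (BFS by depth):
  n1('a'): parent n0 fail=0; on 'a' 0 → fail=0;  out ∅∪∅=∅
  n5('c'): parent n0 fail=0; on 'c' 0 → fail=0;  out ∅∪∅=∅
  n9('d'): parent n0 fail=0; on 'd' 0 → fail=0;  out ∅∪∅=∅
  n2('ad'): parent n1 fail=0; on 'd' 0 → fail=9;  out ∅∪∅=∅
  n6('cb'): parent n5 fail=0; on 'b' 0 → fail=0;  out ∅∪∅=∅
  n10('db'): parent n9 fail=0; on 'b' 0 → fail=0;  out ∅∪∅=∅
  n3('adb'): parent n2 fail=9; on 'b' 9 → fail=10;  out ∅∪∅=∅
  n7('cbb'): parent n6 fail=0; on 'b' 0 → fail=0;  out ∅∪∅=∅
  n11('dbd'): parent n10 fail=0; on 'd' 0 → fail=9;  out {2}∪∅={2}
  n4('adbd'): parent n3 fail=10; on 'd' 10 → fail=11;  out {0}∪{2}={0,2}
  n8('cbbc'): parent n7 fail=0; on 'c' 0 → fail=5;  out {1}∪∅={1}

Run:
i=0 'b': node 0→0
i=1 'c': node 0→5
i=2 'c': node 5→5 (via fail)
i=3 'b': node 5→6
i=4 'b': node 6→7
i=5 'c': node 7→8  → match P1@[2:5]
i=6 'a': node 8→1 (via fail)
i=7 'd': node 1→2
i=8 'b': node 2→3
i=9 'd': node 3→4  → match P0@[6:9],P2@[7:9]
i=10 'd': node 4→9 (via fail)
i=11 'b': node 9→10
i=12 'd': node 10→11  → match P2@[10:12]
i=13 'a': node 11→1 (via fail)
i=14 'd': node 1→2
i=15 'b': node 2→3
i=16 'd': node 3→4  → match P0@[13:16],P2@[14:16]
i=17 'c': node 4→5 (via fail)
i=18 'b': node 5→6
i=19 'b': node 6→7
i=20 'c': node 7→8  → match P1@[17:20]
i=21 'c': node 8→5 (via fail)
i=22 'c': node 5→5 (via fail)
i=23 'b': node 5→6
i=24 'b': node 6→7
i=25 'c': node 7→8  → match P1@[22:25]
i=26 'a': node 8→1 (via fail)
i=27 'c': node 1→5 (via fail)
i=28 'b': node 5→6
i=29 'b': node 6→7
i=30 'c': node 7→8  → match P1@[27:30]
i=31 'a': node 8→1 (via fail)
i=32 'c': node 1→5 (via fail)
i=33 'a': node 5→1 (via fail)
i=34 'c': node 1→5 (via fail)
i=35 'a': node 5→1 (via fail)
i=36 'a': node 1→1 (via fail)
i=37 'd': node 1→2
i=38 'b': node 2→3
i=39 'd': node 3→4  → match P0@[36:39],P2@[37:39]
i=40 'c': node 4→5 (via fail)
i=41 'b': node 5→6
i=42 'b': node 6→7
i=43 'c': node 7→8  → match P1@[40:43]
i=44 'a': node 8→1 (via fail)
i=45 'b': node 1→0 (via fail)
i=46 'c': node 0→5
i=47 'd': node 5→9 (via fail)
i=48 'b': node 9→10
i=49 'a': node 10→1 (via fail)
i=50 'd': node 1→2
i=51 'b': node 2→3
i=52 'd': node 3→4  → match P0@[49:52],P2@[50:52]
i=53 'd': node 4→9 (via fail)
i=54 'c': node 9→5 (via fail)
i=55 'c': node 5→5 (via fail)
i=56 'd': node 5→9 (via fail)
i=57 'c': node 9→5 (via fail)
i=58 'b': node 5→6
i=59 'b': node 6→7
i=60 'c': node 7→8  → match P1@[57:60]
i=61 'c': node 8→5 (via fail)
i=62 'b': node 5→6
i=63 'b': node 6→7
i=64 'c': node 7→8  → match P1@[61:64]
i=65 'b': node 8→6 (via fail)
i=66 'b': node 6→7
i=67 'a': node 7→1 (via fail)
i=68 'd': node 1→2
i=69 'b': node 2→3
i=70 'd': node 3→4  → match P0@[67:70],P2@[68:70]
i=71 'd': node 4→9 (via fail)
i=72 'b': node 9→10
i=73 'c': node 10→5 (via fail)
i=74 'b': node 5→6
i=75 'c': node 6→5 (via fail)
i=76 'c': node 5→5 (via fail)
i=77 'c': node 5→5 (via fail)

Result: [[5,1],[9,0],[9,2],[12,2],[16,0],[16,2],[20,1],[25,1],[30,1],[39,0],[39,2],[43,1],[52,0],[52,2],[60,1],[64,1],[70,0],[70,2]]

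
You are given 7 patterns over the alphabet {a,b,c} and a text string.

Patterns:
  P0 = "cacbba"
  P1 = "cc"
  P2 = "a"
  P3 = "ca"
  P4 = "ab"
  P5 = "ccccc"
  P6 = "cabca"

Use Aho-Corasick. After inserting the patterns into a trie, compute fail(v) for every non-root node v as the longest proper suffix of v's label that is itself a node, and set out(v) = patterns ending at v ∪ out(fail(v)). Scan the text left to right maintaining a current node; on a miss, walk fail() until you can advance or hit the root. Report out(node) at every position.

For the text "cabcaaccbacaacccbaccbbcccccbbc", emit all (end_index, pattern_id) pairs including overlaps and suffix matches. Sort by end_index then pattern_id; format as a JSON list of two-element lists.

Construct AC machine:
Trie (insert patterns):
  0='ε' goto a→8 c→1
  1='c' goto a→2 c→7
  2='ca' goto b→13 c→3  ←P3
  3='cac' goto b→4
  4='cacb' goto b→5
  5='cacbb' goto a→6
  6='cacbba' goto ·  ←P0
  7='cc' goto c→10  ←P1
  8='a' goto b→9  ←P2
  9='ab' goto ·  ←P4
  10='ccc' goto c→11
  11='cccc' goto c→12
  12='ccccc' goto ·  ←P5
  13='cab' goto c→14
  14='cabc' goto a→15
  15='cabca' goto ·  ←P6

Failure links (BFS by depth):
  fail(1) 'c': from fail(0)=0 chase 'c': 0 ⇒ 0;  out=∅∪out(0)=∅
  fail(8) 'a': from fail(0)=0 chase 'a': 0 ⇒ 0;  out={2}∪out(0)={2}
  fail(2) 'ca': from fail(1)=0 chase 'a': 0 ⇒ 8;  out={3}∪out(8)={2,3}
  fail(7) 'cc': from fail(1)=0 chase 'c': 0 ⇒ 1;  out={1}∪out(1)={1}
  fail(9) 'ab': from fail(8)=0 chase 'b': 0 ⇒ 0;  out={4}∪out(0)={4}
  fail(3) 'cac': from fail(2)=8 chase 'c': 8→0 ⇒ 1;  out=∅∪out(1)=∅
  fail(10) 'ccc': from fail(7)=1 chase 'c': 1 ⇒ 7;  out=∅∪out(7)={1}
  fail(13) 'cab': from fail(2)=8 chase 'b': 8 ⇒ 9;  out=∅∪out(9)={4}
  fail(4) 'cacb': from fail(3)=1 chase 'b': 1→0 ⇒ 0;  out=∅∪out(0)=∅
  fail(11) 'cccc': from fail(10)=7 chase 'c': 7 ⇒ 10;  out=∅∪out(10)={1}
  fail(14) 'cabc': from fail(13)=9 chase 'c': 9→0 ⇒ 1;  out=∅∪out(1)=∅
  fail(5) 'cacbb': from fail(4)=0 chase 'b': 0 ⇒ 0;  out=∅∪out(0)=∅
  fail(12) 'ccccc': from fail(11)=10 chase 'c': 10 ⇒ 11;  out={5}∪out(11)={1,5}
  fail(15) 'cabca': from fail(14)=1 chase 'a': 1 ⇒ 2;  out={6}∪out(2)={2,3,6}
  fail(6) 'cacbba': from fail(5)=0 chase 'a': 0 ⇒ 8;  out={0}∪out(8)={0,2}

Run:
i=0 'c': node 0→1
i=1 'a': node 1→2  → match P2@[1:1],P3@[0:1]
i=2 'b': node 2→13  → match P4@[1:2]
i=3 'c': node 13→14
i=4 'a': node 14→15  → match P2@[4:4],P3@[3:4],P6@[0:4]
i=5 'a': node 15→8 (via fail)  → match P2@[5:5]
i=6 'c': node 8→1 (via fail)
i=7 'c': node 1→7  → match P1@[6:7]
i=8 'b': node 7→0 (via fail)
i=9 'a': node 0→8  → match P2@[9:9]
i=10 'c': node 8→1 (via fail)
i=11 'a': node 1→2  → match P2@[11:11],P3@[10:11]
i=12 'a': node 2→8 (via fail)  → match P2@[12:12]
i=13 'c': node 8→1 (via fail)
i=14 'c': node 1→7  → match P1@[13:14]
i=15 'c': node 7→10  → match P1@[14:15]
i=16 'b': node 10→0 (via fail)
i=17 'a': node 0→8  → match P2@[17:17]
i=18 'c': node 8→1 (via fail)
i=19 'c': node 1→7  → match P1@[18:19]
i=20 'b': node 7→0 (via fail)
i=21 'b': node 0→0
i=22 'c': node 0→1
i=23 'c': node 1→7  → match P1@[22:23]
i=24 'c': node 7→10  → match P1@[23:24]
i=25 'c': node 10→11  → match P1@[24:25]
i=26 'c': node 11→12  → match P1@[25:26],P5@[22:26]
i=27 'b': node 12→0 (via fail)
i=28 'b': node 0→0
i=29 'c': node 0→1

Result: [[1,2],[1,3],[2,4],[4,2],[4,3],[4,6],[5,2],[7,1],[9,2],[11,2],[11,3],[12,2],[14,1],[15,1],[17,2],[19,1],[23,1],[24,1],[25,1],[26,1],[26,5]]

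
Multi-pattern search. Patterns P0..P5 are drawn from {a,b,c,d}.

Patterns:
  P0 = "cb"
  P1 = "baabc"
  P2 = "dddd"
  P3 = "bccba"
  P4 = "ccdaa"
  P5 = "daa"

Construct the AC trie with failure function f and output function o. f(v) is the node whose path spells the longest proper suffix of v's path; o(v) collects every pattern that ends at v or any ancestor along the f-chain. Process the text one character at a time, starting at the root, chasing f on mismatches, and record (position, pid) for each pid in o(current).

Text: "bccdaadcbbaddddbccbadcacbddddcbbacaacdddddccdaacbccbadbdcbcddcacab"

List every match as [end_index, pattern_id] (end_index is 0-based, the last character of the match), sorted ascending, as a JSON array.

Construct AC machine:
Trie (insert patterns):
  n0 'ε': b→3 c→1 d→8
  n1 'c': b→2 c→16
  n2 'cb': ·  [P0 ends]
  n3 'b': a→4 c→12
  n4 'ba': a→5
  n5 'baa': b→6
  n6 'baab': c→7
  n7 'baabc': ·  [P1 ends]
  n8 'd': a→20 d→9
  n9 'dd': d→10
  n10 'ddd': d→11
  n11 'dddd': ·  [P2 ends]
  n12 'bc': c→13
  n13 'bcc': b→14
  n14 'bccb': a→15
  n15 'bccba': ·  [P3 ends]
  n16 'cc': d→17
  n17 'ccd': a→18
  n18 'ccda': a→19
  n19 'ccdaa': ·  [P4 ends]
  n20 'da': a→21
  n21 'daa': ·  [P5 ends]

BFS fail/out derivation:
  fail(1) 'c': from fail(0)=0 chase 'c': 0 ⇒ 0;  out=∅∪out(0)=∅
  fail(3) 'b': from fail(0)=0 chase 'b': 0 ⇒ 0;  out=∅∪out(0)=∅
  fail(8) 'd': from fail(0)=0 chase 'd': 0 ⇒ 0;  out=∅∪out(0)=∅
  fail(2) 'cb': from fail(1)=0 chase 'b': 0 ⇒ 3;  out={0}∪out(3)={0}
  fail(4) 'ba': from fail(3)=0 chase 'a': 0 ⇒ 0;  out=∅∪out(0)=∅
  fail(9) 'dd': from fail(8)=0 chase 'd': 0 ⇒ 8;  out=∅∪out(8)=∅
  fail(12) 'bc': from fail(3)=0 chase 'c': 0 ⇒ 1;  out=∅∪out(1)=∅
  fail(16) 'cc': from fail(1)=0 chase 'c': 0 ⇒ 1;  out=∅∪out(1)=∅
  fail(20) 'da': from fail(8)=0 chase 'a': 0 ⇒ 0;  out=∅∪out(0)=∅
  fail(5) 'baa': from fail(4)=0 chase 'a': 0 ⇒ 0;  out=∅∪out(0)=∅
  fail(10) 'ddd': from fail(9)=8 chase 'd': 8 ⇒ 9;  out=∅∪out(9)=∅
  fail(13) 'bcc': from fail(12)=1 chase 'c': 1 ⇒ 16;  out=∅∪out(16)=∅
  fail(17) 'ccd': from fail(16)=1 chase 'd': 1→0 ⇒ 8;  out=∅∪out(8)=∅
  fail(21) 'daa': from fail(20)=0 chase 'a': 0 ⇒ 0;  out={5}∪out(0)={5}
  fail(6) 'baab': from fail(5)=0 chase 'b': 0 ⇒ 3;  out=∅∪out(3)=∅
  fail(11) 'dddd': from fail(10)=9 chase 'd': 9 ⇒ 10;  out={2}∪out(10)={2}
  fail(14) 'bccb': from fail(13)=16 chase 'b': 16→1 ⇒ 2;  out=∅∪out(2)={0}
  fail(18) 'ccda': from fail(17)=8 chase 'a': 8 ⇒ 20;  out=∅∪out(20)=∅
  fail(7) 'baabc': from fail(6)=3 chase 'c': 3 ⇒ 12;  out={1}∪out(12)={1}
  fail(15) 'bccba': from fail(14)=2 chase 'a': 2→3 ⇒ 4;  out={3}∪out(4)={3}
  fail(19) 'ccdaa': from fail(18)=20 chase 'a': 20 ⇒ 21;  out={4}∪out(21)={4,5}

Run:
i=0 'b': node 0→3
i=1 'c': node 3→12
i=2 'c': node 12→13
i=3 'd': node 13→17 ·f
i=4 'a': node 17→18
i=5 'a': node 18→19  emit P4@[1:5],P5@[3:5]
i=6 'd': node 19→8 ·f
i=7 'c': node 8→1 ·f
i=8 'b': node 1→2  emit P0@[7:8]
i=9 'b': node 2→3 ·f
i=10 'a': node 3→4
i=11 'd': node 4→8 ·f
i=12 'd': node 8→9
i=13 'd': node 9→10
i=14 'd': node 10→11  emit P2@[11:14]
i=15 'b': node 11→3 ·f
i=16 'c': node 3→12
i=17 'c': node 12→13
i=18 'b': node 13→14  emit P0@[17:18]
i=19 'a': node 14→15  emit P3@[15:19]
i=20 'd': node 15→8 ·f
i=21 'c': node 8→1 ·f
i=22 'a': node 1→0 ·f
i=23 'c': node 0→1
i=24 'b': node 1→2  emit P0@[23:24]
i=25 'd': node 2→8 ·f
i=26 'd': node 8→9
i=27 'd': node 9→10
i=28 'd': node 10→11  emit P2@[25:28]
i=29 'c': node 11→1 ·f
i=30 'b': node 1→2  emit P0@[29:30]
i=31 'b': node 2→3 ·f
i=32 'a': node 3→4
i=33 'c': node 4→1 ·f
i=34 'a': node 1→0 ·f
i=35 'a': node 0→0
i=36 'c': node 0→1
i=37 'd': node 1→8 ·f
i=38 'd': node 8→9
i=39 'd': node 9→10
i=40 'd': node 10→11  emit P2@[37:40]
i=41 'd': node 11→11 ·f  emit P2@[38:41]
i=42 'c': node 11→1 ·f
i=43 'c': node 1→16
i=44 'd': node 16→17
i=45 'a': node 17→18
i=46 'a': node 18→19  emit P4@[42:46],P5@[44:46]
i=47 'c': node 19→1 ·f
i=48 'b': node 1→2  emit P0@[47:48]
i=49 'c': node 2→12 ·f
i=50 'c': node 12→13
i=51 'b': node 13→14  emit P0@[50:51]
i=52 'a': node 14→15  emit P3@[48:52]
i=53 'd': node 15→8 ·f
i=54 'b': node 8→3 ·f
i=55 'd': node 3→8 ·f
i=56 'c': node 8→1 ·f
i=57 'b': node 1→2  emit P0@[56:57]
i=58 'c': node 2→12 ·f
i=59 'd': node 12→8 ·f
i=60 'd': node 8→9
i=61 'c': node 9→1 ·f
i=62 'a': node 1→0 ·f
i=63 'c': node 0→1
i=64 'a': node 1→0 ·f
i=65 'b': node 0→3

Result: [[5,4],[5,5],[8,0],[14,2],[18,0],[19,3],[24,0],[28,2],[30,0],[40,2],[41,2],[46,4],[46,5],[48,0],[51,0],[52,3],[57,0]]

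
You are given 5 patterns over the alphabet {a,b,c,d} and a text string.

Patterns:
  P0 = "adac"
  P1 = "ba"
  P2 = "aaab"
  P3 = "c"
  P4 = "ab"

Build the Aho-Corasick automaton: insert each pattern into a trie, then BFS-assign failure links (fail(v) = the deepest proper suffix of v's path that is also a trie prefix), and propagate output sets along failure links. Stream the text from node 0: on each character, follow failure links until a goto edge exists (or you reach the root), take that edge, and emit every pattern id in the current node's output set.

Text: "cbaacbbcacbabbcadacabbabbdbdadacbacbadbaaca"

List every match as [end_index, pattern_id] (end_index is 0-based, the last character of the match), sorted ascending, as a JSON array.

Build:
Trie nodes:
  n0 'ε': a→1 b→5 c→10
  n1 'a': a→7 b→11 d→2
  n2 'ad': a→3
  n3 'ada': c→4
  n4 'adac': ·  [P0 ends]
  n5 'b': a→6
  n6 'ba': ·  [P1 ends]
  n7 'aa': a→8
  n8 'aaa': b→9
  n9 'aaab': ·  [P2 ends]
  n10 'c': ·  [P3 ends]
  n11 'ab': ·  [P4 ends]

Failure links (BFS by depth):
  fail(1) 'a': from fail(0)=0 chase 'a': 0 ⇒ 0;  out=∅∪out(0)=∅
  fail(5) 'b': from fail(0)=0 chase 'b': 0 ⇒ 0;  out=∅∪out(0)=∅
  fail(10) 'c': from fail(0)=0 chase 'c': 0 ⇒ 0;  out={3}∪out(0)={3}
  fail(2) 'ad': from fail(1)=0 chase 'd': 0 ⇒ 0;  out=∅∪out(0)=∅
  fail(6) 'ba': from fail(5)=0 chase 'a': 0 ⇒ 1;  out={1}∪out(1)={1}
  fail(7) 'aa': from fail(1)=0 chase 'a': 0 ⇒ 1;  out=∅∪out(1)=∅
  fail(11) 'ab': from fail(1)=0 chase 'b': 0 ⇒ 5;  out={4}∪out(5)={4}
  fail(3) 'ada': from fail(2)=0 chase 'a': 0 ⇒ 1;  out=∅∪out(1)=∅
  fail(8) 'aaa': from fail(7)=1 chase 'a': 1 ⇒ 7;  out=∅∪out(7)=∅
  fail(4) 'adac': from fail(3)=1 chase 'c': 1→0 ⇒ 10;  out={0}∪out(10)={0,3}
  fail(9) 'aaab': from fail(8)=7 chase 'b': 7→1 ⇒ 11;  out={2}∪out(11)={2,4}

Text stream:
pos 0 'c': at 10  ** P3@[0:0]
pos 1 'b': at 5 ·f
pos 2 'a': at 6  ** P1@[1:2]
pos 3 'a': at 7 ·f
pos 4 'c': at 10 ·f  ** P3@[4:4]
pos 5 'b': at 5 ·f
pos 6 'b': at 5 ·f
pos 7 'c': at 10 ·f  ** P3@[7:7]
pos 8 'a': at 1 ·f
pos 9 'c': at 10 ·f  ** P3@[9:9]
pos 10 'b': at 5 ·f
pos 11 'a': at 6  ** P1@[10:11]
pos 12 'b': at 11 ·f  ** P4@[11:12]
pos 13 'b': at 5 ·f
pos 14 'c': at 10 ·f  ** P3@[14:14]
pos 15 'a': at 1 ·f
pos 16 'd': at 2
pos 17 'a': at 3
pos 18 'c': at 4  ** P0@[15:18],P3@[18:18]
pos 19 'a': at 1 ·f
pos 20 'b': at 11  ** P4@[19:20]
pos 21 'b': at 5 ·f
pos 22 'a': at 6  ** P1@[21:22]
pos 23 'b': at 11 ·f  ** P4@[22:23]
pos 24 'b': at 5 ·f
pos 25 'd': at 0 ·f
pos 26 'b': at 5
pos 27 'd': at 0 ·f
pos 28 'a': at 1
pos 29 'd': at 2
pos 30 'a': at 3
pos 31 'c': at 4  ** P0@[28:31],P3@[31:31]
pos 32 'b': at 5 ·f
pos 33 'a': at 6  ** P1@[32:33]
pos 34 'c': at 10 ·f  ** P3@[34:34]
pos 35 'b': at 5 ·f
pos 36 'a': at 6  ** P1@[35:36]
pos 37 'd': at 2 ·f
pos 38 'b': at 5 ·f
pos 39 'a': at 6  ** P1@[38:39]
pos 40 'a': at 7 ·f
pos 41 'c': at 10 ·f  ** P3@[41:41]
pos 42 'a': at 1 ·f

Matches: [[0,3],[2,1],[4,3],[7,3],[9,3],[11,1],[12,4],[14,3],[18,0],[18,3],[20,4],[22,1],[23,4],[31,0],[31,3],[33,1],[34,3],[36,1],[39,1],[41,3]]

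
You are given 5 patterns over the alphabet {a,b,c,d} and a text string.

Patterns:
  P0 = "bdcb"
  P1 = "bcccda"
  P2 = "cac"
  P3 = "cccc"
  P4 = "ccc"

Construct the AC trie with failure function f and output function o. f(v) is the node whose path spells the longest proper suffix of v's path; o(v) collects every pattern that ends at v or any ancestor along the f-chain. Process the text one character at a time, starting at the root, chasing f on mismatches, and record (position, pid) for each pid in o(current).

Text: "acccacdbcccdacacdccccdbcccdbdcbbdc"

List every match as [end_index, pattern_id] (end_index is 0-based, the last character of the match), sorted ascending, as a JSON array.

Build automaton:
Trie nodes:
  n0 'ε': b→1 c→10
  n1 'b': c→5 d→2
  n2 'bd': c→3
  n3 'bdc': b→4
  n4 'bdcb': ·  ←P0
  n5 'bc': c→6
  n6 'bcc': c→7
  n7 'bccc': d→8
  n8 'bcccd': a→9
  n9 'bcccda': ·  ←P1
  n10 'c': a→11 c→13
  n11 'ca': c→12
  n12 'cac': ·  ←P2
  n13 'cc': c→14
  n14 'ccc': c→15  ←P4
  n15 'cccc': ·  ←P3

BFS fail/out derivation:
  n1('b'): parent n0 fail=0; on 'b' 0 → fail=0;  out ∅∪∅=∅
  n10('c'): parent n0 fail=0; on 'c' 0 → fail=0;  out ∅∪∅=∅
  n2('bd'): parent n1 fail=0; on 'd' 0 → fail=0;  out ∅∪∅=∅
  n5('bc'): parent n1 fail=0; on 'c' 0 → fail=10;  out ∅∪∅=∅
  n11('ca'): parent n10 fail=0; on 'a' 0 → fail=0;  out ∅∪∅=∅
  n13('cc'): parent n10 fail=0; on 'c' 0 → fail=10;  out ∅∪∅=∅
  n3('bdc'): parent n2 fail=0; on 'c' 0 → fail=10;  out ∅∪∅=∅
  n6('bcc'): parent n5 fail=10; on 'c' 10 → fail=13;  out ∅∪∅=∅
  n12('cac'): parent n11 fail=0; on 'c' 0 → fail=10;  out {2}∪∅={2}
  n14('ccc'): parent n13 fail=10; on 'c' 10 → fail=13;  out {4}∪∅={4}
  n4('bdcb'): parent n3 fail=10; on 'b' 10→0 → fail=1;  out {0}∪∅={0}
  n7('bccc'): parent n6 fail=13; on 'c' 13 → fail=14;  out ∅∪{4}={4}
  n15('cccc'): parent n14 fail=13; on 'c' 13 → fail=14;  out {3}∪{4}={3,4}
  n8('bcccd'): parent n7 fail=14; on 'd' 14→13→10→0 → fail=0;  out ∅∪∅=∅
  n9('bcccda'): parent n8 fail=0; on 'a' 0 → fail=0;  out {1}∪∅={1}

Run:
i=0 'a': node 0→0
i=1 'c': node 0→10
i=2 'c': node 10→13
i=3 'c': node 13→14  → match P4@[1:3]
i=4 'a': node 14→11 (fail-walked)
i=5 'c': node 11→12  → match P2@[3:5]
i=6 'd': node 12→0 (fail-walked)
i=7 'b': node 0→1
i=8 'c': node 1→5
i=9 'c': node 5→6
i=10 'c': node 6→7  → match P4@[8:10]
i=11 'd': node 7→8
i=12 'a': node 8→9  → match P1@[7:12]
i=13 'c': node 9→10 (fail-walked)
i=14 'a': node 10→11
i=15 'c': node 11→12  → match P2@[13:15]
i=16 'd': node 12→0 (fail-walked)
i=17 'c': node 0→10
i=18 'c': node 10→13
i=19 'c': node 13→14  → match P4@[17:19]
i=20 'c': node 14→15  → match P3@[17:20],P4@[18:20]
i=21 'd': node 15→0 (fail-walked)
i=22 'b': node 0→1
i=23 'c': node 1→5
i=24 'c': node 5→6
i=25 'c': node 6→7  → match P4@[23:25]
i=26 'd': node 7→8
i=27 'b': node 8→1 (fail-walked)
i=28 'd': node 1→2
i=29 'c': node 2→3
i=30 'b': node 3→4  → match P0@[27:30]
i=31 'b': node 4→1 (fail-walked)
i=32 'd': node 1→2
i=33 'c': node 2→3

All matches (sorted): [[3,4],[5,2],[10,4],[12,1],[15,2],[19,4],[20,3],[20,4],[25,4],[30,0]]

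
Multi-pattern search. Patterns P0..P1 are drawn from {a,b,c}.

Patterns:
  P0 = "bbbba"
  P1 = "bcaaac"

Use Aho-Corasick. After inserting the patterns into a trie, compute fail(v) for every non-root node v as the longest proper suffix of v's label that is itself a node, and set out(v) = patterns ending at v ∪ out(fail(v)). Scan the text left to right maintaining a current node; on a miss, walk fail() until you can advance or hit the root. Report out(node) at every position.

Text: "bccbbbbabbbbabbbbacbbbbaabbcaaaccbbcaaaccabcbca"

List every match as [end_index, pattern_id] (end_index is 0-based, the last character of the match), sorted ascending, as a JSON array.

Construct AC machine:
Trie (insert patterns):
  n0 'ε': b→1
  n1 'b': b→2 c→6
  n2 'bb': b→3
  n3 'bbb': b→4
  n4 'bbbb': a→5
  n5 'bbbba': ·  ←P0
  n6 'bc': a→7
  n7 'bca': a→8
  n8 'bcaa': a→9
  n9 'bcaaa': c→10
  n10 'bcaaac': ·  ←P1

Failure links (BFS by depth):
  fail(1) 'b': from fail(0)=0 chase 'b': 0 ⇒ 0;  out=∅∪out(0)=∅
  fail(2) 'bb': from fail(1)=0 chase 'b': 0 ⇒ 1;  out=∅∪out(1)=∅
  fail(6) 'bc': from fail(1)=0 chase 'c': 0 ⇒ 0;  out=∅∪out(0)=∅
  fail(3) 'bbb': from fail(2)=1 chase 'b': 1 ⇒ 2;  out=∅∪out(2)=∅
  fail(7) 'bca': from fail(6)=0 chase 'a': 0 ⇒ 0;  out=∅∪out(0)=∅
  fail(4) 'bbbb': from fail(3)=2 chase 'b': 2 ⇒ 3;  out=∅∪out(3)=∅
  fail(8) 'bcaa': from fail(7)=0 chase 'a': 0 ⇒ 0;  out=∅∪out(0)=∅
  fail(5) 'bbbba': from fail(4)=3 chase 'a': 3→2→1→0 ⇒ 0;  out={0}∪out(0)={0}
  fail(9) 'bcaaa': from fail(8)=0 chase 'a': 0 ⇒ 0;  out=∅∪out(0)=∅
  fail(10) 'bcaaac': from fail(9)=0 chase 'c': 0 ⇒ 0;  out={1}∪out(0)={1}

Scan:
i=0 'b': node 0→1
i=1 'c': node 1→6
i=2 'c': node 6→0 (fail-walked)
i=3 'b': node 0→1
i=4 'b': node 1→2
i=5 'b': node 2→3
i=6 'b': node 3→4
i=7 'a': node 4→5  → match P0@[3:7]
i=8 'b': node 5→1 (fail-walked)
i=9 'b': node 1→2
i=10 'b': node 2→3
i=11 'b': node 3→4
i=12 'a': node 4→5  → match P0@[8:12]
i=13 'b': node 5→1 (fail-walked)
i=14 'b': node 1→2
i=15 'b': node 2→3
i=16 'b': node 3→4
i=17 'a': node 4→5  → match P0@[13:17]
i=18 'c': node 5→0 (fail-walked)
i=19 'b': node 0→1
i=20 'b': node 1→2
i=21 'b': node 2→3
i=22 'b': node 3→4
i=23 'a': node 4→5  → match P0@[19:23]
i=24 'a': node 5→0 (fail-walked)
i=25 'b': node 0→1
i=26 'b': node 1→2
i=27 'c': node 2→6 (fail-walked)
i=28 'a': node 6→7
i=29 'a': node 7→8
i=30 'a': node 8→9
i=31 'c': node 9→10  → match P1@[26:31]
i=32 'c': node 10→0 (fail-walked)
i=33 'b': node 0→1
i=34 'b': node 1→2
i=35 'c': node 2→6 (fail-walked)
i=36 'a': node 6→7
i=37 'a': node 7→8
i=38 'a': node 8→9
i=39 'c': node 9→10  → match P1@[34:39]
i=40 'c': node 10→0 (fail-walked)
i=41 'a': node 0→0
i=42 'b': node 0→1
i=43 'c': node 1→6
i=44 'b': node 6→1 (fail-walked)
i=45 'c': node 1→6
i=46 'a': node 6→7

Matches: [[7,0],[12,0],[17,0],[23,0],[31,1],[39,1]]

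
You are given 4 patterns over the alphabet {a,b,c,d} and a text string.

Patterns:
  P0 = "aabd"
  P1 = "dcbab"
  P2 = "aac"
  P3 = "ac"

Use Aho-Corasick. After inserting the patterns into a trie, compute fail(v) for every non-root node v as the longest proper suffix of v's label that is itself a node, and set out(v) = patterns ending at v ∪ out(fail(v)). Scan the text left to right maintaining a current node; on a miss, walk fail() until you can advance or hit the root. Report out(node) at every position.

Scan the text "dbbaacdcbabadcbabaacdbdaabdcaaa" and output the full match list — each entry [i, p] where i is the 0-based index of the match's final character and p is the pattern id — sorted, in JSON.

Build:
Trie (insert patterns):
  n0 'ε': a→1 d→5
  n1 'a': a→2 c→11
  n2 'aa': b→3 c→10
  n3 'aab': d→4
  n4 'aabd': ·  ←P0
  n5 'd': c→6
  n6 'dc': b→7
  n7 'dcb': a→8
  n8 'dcba': b→9
  n9 'dcbab': ·  ←P1
  n10 'aac': ·  ←P2
  n11 'ac': ·  ←P3

Failure links (BFS by depth):
  fail(1) 'a': from fail(0)=0 chase 'a': 0 ⇒ 0;  out=∅∪out(0)=∅
  fail(5) 'd': from fail(0)=0 chase 'd': 0 ⇒ 0;  out=∅∪out(0)=∅
  fail(2) 'aa': from fail(1)=0 chase 'a': 0 ⇒ 1;  out=∅∪out(1)=∅
  fail(6) 'dc': from fail(5)=0 chase 'c': 0 ⇒ 0;  out=∅∪out(0)=∅
  fail(11) 'ac': from fail(1)=0 chase 'c': 0 ⇒ 0;  out={3}∪out(0)={3}
  fail(3) 'aab': from fail(2)=1 chase 'b': 1→0 ⇒ 0;  out=∅∪out(0)=∅
  fail(7) 'dcb': from fail(6)=0 chase 'b': 0 ⇒ 0;  out=∅∪out(0)=∅
  fail(10) 'aac': from fail(2)=1 chase 'c': 1 ⇒ 11;  out={2}∪out(11)={2,3}
  fail(4) 'aabd': from fail(3)=0 chase 'd': 0 ⇒ 5;  out={0}∪out(5)={0}
  fail(8) 'dcba': from fail(7)=0 chase 'a': 0 ⇒ 1;  out=∅∪out(1)=∅
  fail(9) 'dcbab': from fail(8)=1 chase 'b': 1→0 ⇒ 0;  out={1}∪out(0)={1}

Scan:
i=0 'd': node 0→5
i=1 'b': node 5→0 (via fail)
i=2 'b': node 0→0
i=3 'a': node 0→1
i=4 'a': node 1→2
i=5 'c': node 2→10  → match P2@[3:5],P3@[4:5]
i=6 'd': node 10→5 (via fail)
i=7 'c': node 5→6
i=8 'b': node 6→7
i=9 'a': node 7→8
i=10 'b': node 8→9  → match P1@[6:10]
i=11 'a': node 9→1 (via fail)
i=12 'd': node 1→5 (via fail)
i=13 'c': node 5→6
i=14 'b': node 6→7
i=15 'a': node 7→8
i=16 'b': node 8→9  → match P1@[12:16]
i=17 'a': node 9→1 (via fail)
i=18 'a': node 1→2
i=19 'c': node 2→10  → match P2@[17:19],P3@[18:19]
i=20 'd': node 10→5 (via fail)
i=21 'b': node 5→0 (via fail)
i=22 'd': node 0→5
i=23 'a': node 5→1 (via fail)
i=24 'a': node 1→2
i=25 'b': node 2→3
i=26 'd': node 3→4  → match P0@[23:26]
i=27 'c': node 4→6 (via fail)
i=28 'a': node 6→1 (via fail)
i=29 'a': node 1→2
i=30 'a': node 2→2 (via fail)

Matches: [[5,2],[5,3],[10,1],[16,1],[19,2],[19,3],[26,0]]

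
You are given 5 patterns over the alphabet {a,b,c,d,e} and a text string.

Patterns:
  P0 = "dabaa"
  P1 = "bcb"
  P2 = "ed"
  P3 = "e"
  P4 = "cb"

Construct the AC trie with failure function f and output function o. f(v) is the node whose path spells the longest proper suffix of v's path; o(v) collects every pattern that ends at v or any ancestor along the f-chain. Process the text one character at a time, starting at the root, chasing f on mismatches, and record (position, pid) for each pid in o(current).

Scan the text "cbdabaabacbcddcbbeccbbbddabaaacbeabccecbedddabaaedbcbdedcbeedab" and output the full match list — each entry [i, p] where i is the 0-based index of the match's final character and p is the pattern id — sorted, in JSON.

Construct AC machine:
Trie (insert patterns):
  0='ε' goto b→6 c→11 d→1 e→9
  1='d' goto a→2
  2='da' goto b→3
  3='dab' goto a→4
  4='daba' goto a→5
  5='dabaa' goto ·  ←P0
  6='b' goto c→7
  7='bc' goto b→8
  8='bcb' goto ·  ←P1
  9='e' goto d→10  ←P3
  10='ed' goto ·  ←P2
  11='c' goto b→12
  12='cb' goto ·  ←P4

BFS fail/out derivation:
  n1('d'): parent n0 fail=0; on 'd' 0 → fail=0;  out ∅∪∅=∅
  n6('b'): parent n0 fail=0; on 'b' 0 → fail=0;  out ∅∪∅=∅
  n9('e'): parent n0 fail=0; on 'e' 0 → fail=0;  out {3}∪∅={3}
  n11('c'): parent n0 fail=0; on 'c' 0 → fail=0;  out ∅∪∅=∅
  n2('da'): parent n1 fail=0; on 'a' 0 → fail=0;  out ∅∪∅=∅
  n7('bc'): parent n6 fail=0; on 'c' 0 → fail=11;  out ∅∪∅=∅
  n10('ed'): parent n9 fail=0; on 'd' 0 → fail=1;  out {2}∪∅={2}
  n12('cb'): parent n11 fail=0; on 'b' 0 → fail=6;  out {4}∪∅={4}
  n3('dab'): parent n2 fail=0; on 'b' 0 → fail=6;  out ∅∪∅=∅
  n8('bcb'): parent n7 fail=11; on 'b' 11 → fail=12;  out {1}∪{4}={1,4}
  n4('daba'): parent n3 fail=6; on 'a' 6→0 → fail=0;  out ∅∪∅=∅
  n5('dabaa'): parent n4 fail=0; on 'a' 0 → fail=0;  out {0}∪∅={0}

Text stream:
[0] read 'c'  n0⇒n11
[1] read 'b'  n11⇒n12  → match P4@[0:1]
[2] read 'd'  n12⇒n1 (fail-walked)
[3] read 'a'  n1⇒n2
[4] read 'b'  n2⇒n3
[5] read 'a'  n3⇒n4
[6] read 'a'  n4⇒n5  → match P0@[2:6]
[7] read 'b'  n5⇒n6 (fail-walked)
[8] read 'a'  n6⇒n0 (fail-walked)
[9] read 'c'  n0⇒n11
[10] read 'b'  n11⇒n12  → match P4@[9:10]
[11] read 'c'  n12⇒n7 (fail-walked)
[12] read 'd'  n7⇒n1 (fail-walked)
[13] read 'd'  n1⇒n1 (fail-walked)
[14] read 'c'  n1⇒n11 (fail-walked)
[15] read 'b'  n11⇒n12  → match P4@[14:15]
[16] read 'b'  n12⇒n6 (fail-walked)
[17] read 'e'  n6⇒n9 (fail-walked)  → match P3@[17:17]
[18] read 'c'  n9⇒n11 (fail-walked)
[19] read 'c'  n11⇒n11 (fail-walked)
[20] read 'b'  n11⇒n12  → match P4@[19:20]
[21] read 'b'  n12⇒n6 (fail-walked)
[22] read 'b'  n6⇒n6 (fail-walked)
[23] read 'd'  n6⇒n1 (fail-walked)
[24] read 'd'  n1⇒n1 (fail-walked)
[25] read 'a'  n1⇒n2
[26] read 'b'  n2⇒n3
[27] read 'a'  n3⇒n4
[28] read 'a'  n4⇒n5  → match P0@[24:28]
[29] read 'a'  n5⇒n0 (fail-walked)
[30] read 'c'  n0⇒n11
[31] read 'b'  n11⇒n12  → match P4@[30:31]
[32] read 'e'  n12⇒n9 (fail-walked)  → match P3@[32:32]
[33] read 'a'  n9⇒n0 (fail-walked)
[34] read 'b'  n0⇒n6
[35] read 'c'  n6⇒n7
[36] read 'c'  n7⇒n11 (fail-walked)
[37] read 'e'  n11⇒n9 (fail-walked)  → match P3@[37:37]
[38] read 'c'  n9⇒n11 (fail-walked)
[39] read 'b'  n11⇒n12  → match P4@[38:39]
[40] read 'e'  n12⇒n9 (fail-walked)  → match P3@[40:40]
[41] read 'd'  n9⇒n10  → match P2@[40:41]
[42] read 'd'  n10⇒n1 (fail-walked)
[43] read 'd'  n1⇒n1 (fail-walked)
[44] read 'a'  n1⇒n2
[45] read 'b'  n2⇒n3
[46] read 'a'  n3⇒n4
[47] read 'a'  n4⇒n5  → match P0@[43:47]
[48] read 'e'  n5⇒n9 (fail-walked)  → match P3@[48:48]
[49] read 'd'  n9⇒n10  → match P2@[48:49]
[50] read 'b'  n10⇒n6 (fail-walked)
[51] read 'c'  n6⇒n7
[52] read 'b'  n7⇒n8  → match P1@[50:52],P4@[51:52]
[53] read 'd'  n8⇒n1 (fail-walked)
[54] read 'e'  n1⇒n9 (fail-walked)  → match P3@[54:54]
[55] read 'd'  n9⇒n10  → match P2@[54:55]
[56] read 'c'  n10⇒n11 (fail-walked)
[57] read 'b'  n11⇒n12  → match P4@[56:57]
[58] read 'e'  n12⇒n9 (fail-walked)  → match P3@[58:58]
[59] read 'e'  n9⇒n9 (fail-walked)  → match P3@[59:59]
[60] read 'd'  n9⇒n10  → match P2@[59:60]
[61] read 'a'  n10⇒n2 (fail-walked)
[62] read 'b'  n2⇒n3

Result: [[1,4],[6,0],[10,4],[15,4],[17,3],[20,4],[28,0],[31,4],[32,3],[37,3],[39,4],[40,3],[41,2],[47,0],[48,3],[49,2],[52,1],[52,4],[54,3],[55,2],[57,4],[58,3],[59,3],[60,2]]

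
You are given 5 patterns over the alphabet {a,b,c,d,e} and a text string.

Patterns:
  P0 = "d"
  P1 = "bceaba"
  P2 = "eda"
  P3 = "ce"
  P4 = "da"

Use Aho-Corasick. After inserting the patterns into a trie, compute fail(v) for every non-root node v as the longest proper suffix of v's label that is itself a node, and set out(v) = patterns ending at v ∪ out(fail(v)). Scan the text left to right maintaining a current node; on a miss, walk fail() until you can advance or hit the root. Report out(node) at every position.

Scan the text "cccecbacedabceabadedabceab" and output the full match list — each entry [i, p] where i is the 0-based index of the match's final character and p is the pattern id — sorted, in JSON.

Construct AC machine:
Trie (insert patterns):
  n0 'ε': b→2 c→11 d→1 e→8
  n1 'd': a→13  [P0 ends]
  n2 'b': c→3
  n3 'bc': e→4
  n4 'bce': a→5
  n5 'bcea': b→6
  n6 'bceab': a→7
  n7 'bceaba': ·  [P1 ends]
  n8 'e': d→9
  n9 'ed': a→10
  n10 'eda': ·  [P2 ends]
  n11 'c': e→12
  n12 'ce': ·  [P3 ends]
  n13 'da': ·  [P4 ends]

Failure links (BFS by depth):
  n1('d'): parent n0 fail=0; on 'd' 0 → fail=0;  out {0}∪∅={0}
  n2('b'): parent n0 fail=0; on 'b' 0 → fail=0;  out ∅∪∅=∅
  n8('e'): parent n0 fail=0; on 'e' 0 → fail=0;  out ∅∪∅=∅
  n11('c'): parent n0 fail=0; on 'c' 0 → fail=0;  out ∅∪∅=∅
  n3('bc'): parent n2 fail=0; on 'c' 0 → fail=11;  out ∅∪∅=∅
  n9('ed'): parent n8 fail=0; on 'd' 0 → fail=1;  out ∅∪{0}={0}
  n12('ce'): parent n11 fail=0; on 'e' 0 → fail=8;  out {3}∪∅={3}
  n13('da'): parent n1 fail=0; on 'a' 0 → fail=0;  out {4}∪∅={4}
  n4('bce'): parent n3 fail=11; on 'e' 11 → fail=12;  out ∅∪{3}={3}
  n10('eda'): parent n9 fail=1; on 'a' 1 → fail=13;  out {2}∪{4}={2,4}
  n5('bcea'): parent n4 fail=12; on 'a' 12→8→0 → fail=0;  out ∅∪∅=∅
  n6('bceab'): parent n5 fail=0; on 'b' 0 → fail=2;  out ∅∪∅=∅
  n7('bceaba'): parent n6 fail=2; on 'a' 2→0 → fail=0;  out {1}∪∅={1}

Scan:
i=0 'c': node 0→11
i=1 'c': node 11→11 ·f
i=2 'c': node 11→11 ·f
i=3 'e': node 11→12  ** P3@[2:3]
i=4 'c': node 12→11 ·f
i=5 'b': node 11→2 ·f
i=6 'a': node 2→0 ·f
i=7 'c': node 0→11
i=8 'e': node 11→12  ** P3@[7:8]
i=9 'd': node 12→9 ·f  ** P0@[9:9]
i=10 'a': node 9→10  ** P2@[8:10],P4@[9:10]
i=11 'b': node 10→2 ·f
i=12 'c': node 2→3
i=13 'e': node 3→4  ** P3@[12:13]
i=14 'a': node 4→5
i=15 'b': node 5→6
i=16 'a': node 6→7  ** P1@[11:16]
i=17 'd': node 7→1 ·f  ** P0@[17:17]
i=18 'e': node 1→8 ·f
i=19 'd': node 8→9  ** P0@[19:19]
i=20 'a': node 9→10  ** P2@[18:20],P4@[19:20]
i=21 'b': node 10→2 ·f
i=22 'c': node 2→3
i=23 'e': node 3→4  ** P3@[22:23]
i=24 'a': node 4→5
i=25 'b': node 5→6

Matches: [[3,3],[8,3],[9,0],[10,2],[10,4],[13,3],[16,1],[17,0],[19,0],[20,2],[20,4],[23,3]]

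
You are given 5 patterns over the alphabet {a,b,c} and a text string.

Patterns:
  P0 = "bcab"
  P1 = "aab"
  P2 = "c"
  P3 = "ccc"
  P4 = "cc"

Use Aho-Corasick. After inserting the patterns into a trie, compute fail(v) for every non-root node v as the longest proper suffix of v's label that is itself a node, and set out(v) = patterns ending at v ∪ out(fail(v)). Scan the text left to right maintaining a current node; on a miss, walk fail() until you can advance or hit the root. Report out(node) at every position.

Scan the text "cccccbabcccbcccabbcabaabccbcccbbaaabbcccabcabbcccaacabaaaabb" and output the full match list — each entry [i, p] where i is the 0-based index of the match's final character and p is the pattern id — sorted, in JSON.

Build automaton:
Trie (insert patterns):
  n0 'ε': a→5 b→1 c→8
  n1 'b': c→2
  n2 'bc': a→3
  n3 'bca': b→4
  n4 'bcab': ·  ←P0
  n5 'a': a→6
  n6 'aa': b→7
  n7 'aab': ·  ←P1
  n8 'c': c→9  ←P2
  n9 'cc': c→10  ←P4
  n10 'ccc': ·  ←P3

Failure links (BFS by depth):
  n1('b'): parent n0 fail=0; on 'b' 0 → fail=0;  out ∅∪∅=∅
  n5('a'): parent n0 fail=0; on 'a' 0 → fail=0;  out ∅∪∅=∅
  n8('c'): parent n0 fail=0; on 'c' 0 → fail=0;  out {2}∪∅={2}
  n2('bc'): parent n1 fail=0; on 'c' 0 → fail=8;  out ∅∪{2}={2}
  n6('aa'): parent n5 fail=0; on 'a' 0 → fail=5;  out ∅∪∅=∅
  n9('cc'): parent n8 fail=0; on 'c' 0 → fail=8;  out {4}∪{2}={2,4}
  n3('bca'): parent n2 fail=8; on 'a' 8→0 → fail=5;  out ∅∪∅=∅
  n7('aab'): parent n6 fail=5; on 'b' 5→0 → fail=1;  out {1}∪∅={1}
  n10('ccc'): parent n9 fail=8; on 'c' 8 → fail=9;  out {3}∪{2,4}={2,3,4}
  n4('bcab'): parent n3 fail=5; on 'b' 5→0 → fail=1;  out {0}∪∅={0}

Text stream:
pos 0 'c': at 8  ** P2@[0:0]
pos 1 'c': at 9  ** P2@[1:1],P4@[0:1]
pos 2 'c': at 10  ** P2@[2:2],P3@[0:2],P4@[1:2]
pos 3 'c': at 10 ·f  ** P2@[3:3],P3@[1:3],P4@[2:3]
pos 4 'c': at 10 ·f  ** P2@[4:4],P3@[2:4],P4@[3:4]
pos 5 'b': at 1 ·f
pos 6 'a': at 5 ·f
pos 7 'b': at 1 ·f
pos 8 'c': at 2  ** P2@[8:8]
pos 9 'c': at 9 ·f  ** P2@[9:9],P4@[8:9]
pos 10 'c': at 10  ** P2@[10:10],P3@[8:10],P4@[9:10]
pos 11 'b': at 1 ·f
pos 12 'c': at 2  ** P2@[12:12]
pos 13 'c': at 9 ·f  ** P2@[13:13],P4@[12:13]
pos 14 'c': at 10  ** P2@[14:14],P3@[12:14],P4@[13:14]
pos 15 'a': at 5 ·f
pos 16 'b': at 1 ·f
pos 17 'b': at 1 ·f
pos 18 'c': at 2  ** P2@[18:18]
pos 19 'a': at 3
pos 20 'b': at 4  ** P0@[17:20]
pos 21 'a': at 5 ·f
pos 22 'a': at 6
pos 23 'b': at 7  ** P1@[21:23]
pos 24 'c': at 2 ·f  ** P2@[24:24]
pos 25 'c': at 9 ·f  ** P2@[25:25],P4@[24:25]
pos 26 'b': at 1 ·f
pos 27 'c': at 2  ** P2@[27:27]
pos 28 'c': at 9 ·f  ** P2@[28:28],P4@[27:28]
pos 29 'c': at 10  ** P2@[29:29],P3@[27:29],P4@[28:29]
pos 30 'b': at 1 ·f
pos 31 'b': at 1 ·f
pos 32 'a': at 5 ·f
pos 33 'a': at 6
pos 34 'a': at 6 ·f
pos 35 'b': at 7  ** P1@[33:35]
pos 36 'b': at 1 ·f
pos 37 'c': at 2  ** P2@[37:37]
pos 38 'c': at 9 ·f  ** P2@[38:38],P4@[37:38]
pos 39 'c': at 10  ** P2@[39:39],P3@[37:39],P4@[38:39]
pos 40 'a': at 5 ·f
pos 41 'b': at 1 ·f
pos 42 'c': at 2  ** P2@[42:42]
pos 43 'a': at 3
pos 44 'b': at 4  ** P0@[41:44]
pos 45 'b': at 1 ·f
pos 46 'c': at 2  ** P2@[46:46]
pos 47 'c': at 9 ·f  ** P2@[47:47],P4@[46:47]
pos 48 'c': at 10  ** P2@[48:48],P3@[46:48],P4@[47:48]
pos 49 'a': at 5 ·f
pos 50 'a': at 6
pos 51 'c': at 8 ·f  ** P2@[51:51]
pos 52 'a': at 5 ·f
pos 53 'b': at 1 ·f
pos 54 'a': at 5 ·f
pos 55 'a': at 6
pos 56 'a': at 6 ·f
pos 57 'a': at 6 ·f
pos 58 'b': at 7  ** P1@[56:58]
pos 59 'b': at 1 ·f

Result: [[0,2],[1,2],[1,4],[2,2],[2,3],[2,4],[3,2],[3,3],[3,4],[4,2],[4,3],[4,4],[8,2],[9,2],[9,4],[10,2],[10,3],[10,4],[12,2],[13,2],[13,4],[14,2],[14,3],[14,4],[18,2],[20,0],[23,1],[24,2],[25,2],[25,4],[27,2],[28,2],[28,4],[29,2],[29,3],[29,4],[35,1],[37,2],[38,2],[38,4],[39,2],[39,3],[39,4],[42,2],[44,0],[46,2],[47,2],[47,4],[48,2],[48,3],[48,4],[51,2],[58,1]]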